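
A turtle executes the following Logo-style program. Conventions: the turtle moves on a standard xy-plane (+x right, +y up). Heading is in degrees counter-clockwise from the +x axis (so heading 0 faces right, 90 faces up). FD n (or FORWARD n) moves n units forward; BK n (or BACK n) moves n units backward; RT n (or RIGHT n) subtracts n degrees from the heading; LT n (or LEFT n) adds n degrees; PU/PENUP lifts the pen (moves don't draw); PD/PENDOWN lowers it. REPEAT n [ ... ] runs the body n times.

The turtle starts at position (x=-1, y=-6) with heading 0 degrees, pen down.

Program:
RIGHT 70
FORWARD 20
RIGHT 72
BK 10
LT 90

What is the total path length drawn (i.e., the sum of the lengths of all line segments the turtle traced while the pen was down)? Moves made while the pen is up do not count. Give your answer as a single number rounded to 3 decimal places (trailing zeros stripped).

Executing turtle program step by step:
Start: pos=(-1,-6), heading=0, pen down
RT 70: heading 0 -> 290
FD 20: (-1,-6) -> (5.84,-24.794) [heading=290, draw]
RT 72: heading 290 -> 218
BK 10: (5.84,-24.794) -> (13.721,-18.637) [heading=218, draw]
LT 90: heading 218 -> 308
Final: pos=(13.721,-18.637), heading=308, 2 segment(s) drawn

Segment lengths:
  seg 1: (-1,-6) -> (5.84,-24.794), length = 20
  seg 2: (5.84,-24.794) -> (13.721,-18.637), length = 10
Total = 30

Answer: 30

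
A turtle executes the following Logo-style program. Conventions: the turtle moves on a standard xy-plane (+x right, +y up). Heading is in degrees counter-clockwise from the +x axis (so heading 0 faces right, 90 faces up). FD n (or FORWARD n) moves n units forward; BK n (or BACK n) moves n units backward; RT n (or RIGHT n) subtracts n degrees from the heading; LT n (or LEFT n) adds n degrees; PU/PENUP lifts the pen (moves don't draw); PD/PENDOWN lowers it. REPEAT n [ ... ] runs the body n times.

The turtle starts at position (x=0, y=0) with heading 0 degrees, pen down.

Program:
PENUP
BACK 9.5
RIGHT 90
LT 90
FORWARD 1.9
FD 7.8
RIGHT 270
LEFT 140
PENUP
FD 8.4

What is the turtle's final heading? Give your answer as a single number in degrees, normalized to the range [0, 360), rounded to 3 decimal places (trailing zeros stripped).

Answer: 230

Derivation:
Executing turtle program step by step:
Start: pos=(0,0), heading=0, pen down
PU: pen up
BK 9.5: (0,0) -> (-9.5,0) [heading=0, move]
RT 90: heading 0 -> 270
LT 90: heading 270 -> 0
FD 1.9: (-9.5,0) -> (-7.6,0) [heading=0, move]
FD 7.8: (-7.6,0) -> (0.2,0) [heading=0, move]
RT 270: heading 0 -> 90
LT 140: heading 90 -> 230
PU: pen up
FD 8.4: (0.2,0) -> (-5.199,-6.435) [heading=230, move]
Final: pos=(-5.199,-6.435), heading=230, 0 segment(s) drawn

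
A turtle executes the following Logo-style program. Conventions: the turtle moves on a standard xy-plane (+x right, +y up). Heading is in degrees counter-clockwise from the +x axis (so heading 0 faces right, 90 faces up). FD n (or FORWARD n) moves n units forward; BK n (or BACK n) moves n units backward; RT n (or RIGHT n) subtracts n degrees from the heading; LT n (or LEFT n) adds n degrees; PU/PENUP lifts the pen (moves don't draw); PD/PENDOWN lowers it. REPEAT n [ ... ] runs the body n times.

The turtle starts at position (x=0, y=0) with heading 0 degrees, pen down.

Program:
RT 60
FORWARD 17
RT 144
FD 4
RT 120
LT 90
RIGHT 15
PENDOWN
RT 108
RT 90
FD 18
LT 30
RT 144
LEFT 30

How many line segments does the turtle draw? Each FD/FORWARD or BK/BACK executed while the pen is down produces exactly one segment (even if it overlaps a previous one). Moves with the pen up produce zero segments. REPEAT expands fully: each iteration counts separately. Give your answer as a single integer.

Answer: 3

Derivation:
Executing turtle program step by step:
Start: pos=(0,0), heading=0, pen down
RT 60: heading 0 -> 300
FD 17: (0,0) -> (8.5,-14.722) [heading=300, draw]
RT 144: heading 300 -> 156
FD 4: (8.5,-14.722) -> (4.846,-13.095) [heading=156, draw]
RT 120: heading 156 -> 36
LT 90: heading 36 -> 126
RT 15: heading 126 -> 111
PD: pen down
RT 108: heading 111 -> 3
RT 90: heading 3 -> 273
FD 18: (4.846,-13.095) -> (5.788,-31.071) [heading=273, draw]
LT 30: heading 273 -> 303
RT 144: heading 303 -> 159
LT 30: heading 159 -> 189
Final: pos=(5.788,-31.071), heading=189, 3 segment(s) drawn
Segments drawn: 3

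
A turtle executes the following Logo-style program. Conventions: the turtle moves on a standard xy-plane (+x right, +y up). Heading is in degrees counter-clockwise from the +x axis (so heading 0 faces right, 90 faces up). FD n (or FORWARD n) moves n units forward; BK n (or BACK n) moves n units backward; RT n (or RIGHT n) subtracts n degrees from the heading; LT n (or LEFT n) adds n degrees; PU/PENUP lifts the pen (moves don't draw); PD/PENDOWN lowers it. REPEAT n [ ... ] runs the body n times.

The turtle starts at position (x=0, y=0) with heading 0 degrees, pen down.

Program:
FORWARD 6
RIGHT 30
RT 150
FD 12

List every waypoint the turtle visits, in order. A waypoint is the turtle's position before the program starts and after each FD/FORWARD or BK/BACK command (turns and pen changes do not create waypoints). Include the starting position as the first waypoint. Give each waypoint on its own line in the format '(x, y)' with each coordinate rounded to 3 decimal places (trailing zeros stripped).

Answer: (0, 0)
(6, 0)
(-6, 0)

Derivation:
Executing turtle program step by step:
Start: pos=(0,0), heading=0, pen down
FD 6: (0,0) -> (6,0) [heading=0, draw]
RT 30: heading 0 -> 330
RT 150: heading 330 -> 180
FD 12: (6,0) -> (-6,0) [heading=180, draw]
Final: pos=(-6,0), heading=180, 2 segment(s) drawn
Waypoints (3 total):
(0, 0)
(6, 0)
(-6, 0)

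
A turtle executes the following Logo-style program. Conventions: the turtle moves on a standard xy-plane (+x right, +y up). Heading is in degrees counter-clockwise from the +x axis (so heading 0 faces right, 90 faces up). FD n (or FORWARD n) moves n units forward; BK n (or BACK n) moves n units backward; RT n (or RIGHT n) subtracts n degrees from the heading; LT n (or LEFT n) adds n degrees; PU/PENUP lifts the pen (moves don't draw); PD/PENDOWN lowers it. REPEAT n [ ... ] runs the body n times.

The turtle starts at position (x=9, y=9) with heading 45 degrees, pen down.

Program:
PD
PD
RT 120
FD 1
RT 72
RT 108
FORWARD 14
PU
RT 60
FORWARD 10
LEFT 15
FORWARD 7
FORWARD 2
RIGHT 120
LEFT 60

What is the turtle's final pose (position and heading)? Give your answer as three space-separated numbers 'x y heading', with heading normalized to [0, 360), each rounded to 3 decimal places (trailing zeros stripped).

Answer: 17.206 36.422 0

Derivation:
Executing turtle program step by step:
Start: pos=(9,9), heading=45, pen down
PD: pen down
PD: pen down
RT 120: heading 45 -> 285
FD 1: (9,9) -> (9.259,8.034) [heading=285, draw]
RT 72: heading 285 -> 213
RT 108: heading 213 -> 105
FD 14: (9.259,8.034) -> (5.635,21.557) [heading=105, draw]
PU: pen up
RT 60: heading 105 -> 45
FD 10: (5.635,21.557) -> (12.706,28.628) [heading=45, move]
LT 15: heading 45 -> 60
FD 7: (12.706,28.628) -> (16.206,34.69) [heading=60, move]
FD 2: (16.206,34.69) -> (17.206,36.422) [heading=60, move]
RT 120: heading 60 -> 300
LT 60: heading 300 -> 0
Final: pos=(17.206,36.422), heading=0, 2 segment(s) drawn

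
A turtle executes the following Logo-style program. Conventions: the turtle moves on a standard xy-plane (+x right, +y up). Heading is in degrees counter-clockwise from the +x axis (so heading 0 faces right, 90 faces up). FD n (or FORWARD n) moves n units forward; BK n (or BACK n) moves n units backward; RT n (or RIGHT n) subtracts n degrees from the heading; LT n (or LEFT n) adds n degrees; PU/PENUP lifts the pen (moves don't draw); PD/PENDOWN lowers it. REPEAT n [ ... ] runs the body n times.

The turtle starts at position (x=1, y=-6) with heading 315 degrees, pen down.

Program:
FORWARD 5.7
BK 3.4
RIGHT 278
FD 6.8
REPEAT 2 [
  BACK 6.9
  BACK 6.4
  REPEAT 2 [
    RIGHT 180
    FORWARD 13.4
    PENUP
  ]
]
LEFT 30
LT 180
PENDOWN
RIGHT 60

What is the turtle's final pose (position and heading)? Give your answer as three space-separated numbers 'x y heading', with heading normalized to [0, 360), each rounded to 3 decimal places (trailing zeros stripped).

Executing turtle program step by step:
Start: pos=(1,-6), heading=315, pen down
FD 5.7: (1,-6) -> (5.031,-10.031) [heading=315, draw]
BK 3.4: (5.031,-10.031) -> (2.626,-7.626) [heading=315, draw]
RT 278: heading 315 -> 37
FD 6.8: (2.626,-7.626) -> (8.057,-3.534) [heading=37, draw]
REPEAT 2 [
  -- iteration 1/2 --
  BK 6.9: (8.057,-3.534) -> (2.546,-7.687) [heading=37, draw]
  BK 6.4: (2.546,-7.687) -> (-2.565,-11.538) [heading=37, draw]
  REPEAT 2 [
    -- iteration 1/2 --
    RT 180: heading 37 -> 217
    FD 13.4: (-2.565,-11.538) -> (-13.267,-19.602) [heading=217, draw]
    PU: pen up
    -- iteration 2/2 --
    RT 180: heading 217 -> 37
    FD 13.4: (-13.267,-19.602) -> (-2.565,-11.538) [heading=37, move]
    PU: pen up
  ]
  -- iteration 2/2 --
  BK 6.9: (-2.565,-11.538) -> (-8.075,-15.691) [heading=37, move]
  BK 6.4: (-8.075,-15.691) -> (-13.187,-19.542) [heading=37, move]
  REPEAT 2 [
    -- iteration 1/2 --
    RT 180: heading 37 -> 217
    FD 13.4: (-13.187,-19.542) -> (-23.888,-27.607) [heading=217, move]
    PU: pen up
    -- iteration 2/2 --
    RT 180: heading 217 -> 37
    FD 13.4: (-23.888,-27.607) -> (-13.187,-19.542) [heading=37, move]
    PU: pen up
  ]
]
LT 30: heading 37 -> 67
LT 180: heading 67 -> 247
PD: pen down
RT 60: heading 247 -> 187
Final: pos=(-13.187,-19.542), heading=187, 6 segment(s) drawn

Answer: -13.187 -19.542 187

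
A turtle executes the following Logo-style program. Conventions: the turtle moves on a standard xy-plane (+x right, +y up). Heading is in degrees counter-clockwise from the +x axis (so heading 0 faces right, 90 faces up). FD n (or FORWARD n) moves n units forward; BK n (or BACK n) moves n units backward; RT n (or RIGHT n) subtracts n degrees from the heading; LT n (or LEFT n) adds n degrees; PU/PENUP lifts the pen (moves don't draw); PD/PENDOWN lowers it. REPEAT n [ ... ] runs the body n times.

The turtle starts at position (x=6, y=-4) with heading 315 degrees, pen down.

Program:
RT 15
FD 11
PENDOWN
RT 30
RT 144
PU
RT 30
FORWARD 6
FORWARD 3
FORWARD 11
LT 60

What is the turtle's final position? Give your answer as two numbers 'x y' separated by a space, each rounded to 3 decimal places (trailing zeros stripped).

Answer: 9.409 6.364

Derivation:
Executing turtle program step by step:
Start: pos=(6,-4), heading=315, pen down
RT 15: heading 315 -> 300
FD 11: (6,-4) -> (11.5,-13.526) [heading=300, draw]
PD: pen down
RT 30: heading 300 -> 270
RT 144: heading 270 -> 126
PU: pen up
RT 30: heading 126 -> 96
FD 6: (11.5,-13.526) -> (10.873,-7.559) [heading=96, move]
FD 3: (10.873,-7.559) -> (10.559,-4.576) [heading=96, move]
FD 11: (10.559,-4.576) -> (9.409,6.364) [heading=96, move]
LT 60: heading 96 -> 156
Final: pos=(9.409,6.364), heading=156, 1 segment(s) drawn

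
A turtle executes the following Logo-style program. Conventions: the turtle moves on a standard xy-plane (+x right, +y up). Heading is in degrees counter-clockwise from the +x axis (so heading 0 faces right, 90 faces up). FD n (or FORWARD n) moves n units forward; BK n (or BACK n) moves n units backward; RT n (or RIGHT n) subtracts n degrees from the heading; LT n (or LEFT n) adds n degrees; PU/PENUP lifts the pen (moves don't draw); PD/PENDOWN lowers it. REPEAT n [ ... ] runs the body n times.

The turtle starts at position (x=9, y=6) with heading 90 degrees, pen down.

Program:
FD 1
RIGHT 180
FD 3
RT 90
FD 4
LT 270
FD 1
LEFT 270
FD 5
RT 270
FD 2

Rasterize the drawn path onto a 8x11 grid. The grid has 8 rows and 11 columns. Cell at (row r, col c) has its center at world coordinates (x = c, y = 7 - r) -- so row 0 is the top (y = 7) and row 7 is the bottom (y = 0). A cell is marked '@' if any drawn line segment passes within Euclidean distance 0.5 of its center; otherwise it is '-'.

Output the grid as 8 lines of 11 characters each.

Answer: ---------@@
---------@@
-----@@@@@@
-----@@@@@-
-----------
-----------
-----------
-----------

Derivation:
Segment 0: (9,6) -> (9,7)
Segment 1: (9,7) -> (9,4)
Segment 2: (9,4) -> (5,4)
Segment 3: (5,4) -> (5,5)
Segment 4: (5,5) -> (10,5)
Segment 5: (10,5) -> (10,7)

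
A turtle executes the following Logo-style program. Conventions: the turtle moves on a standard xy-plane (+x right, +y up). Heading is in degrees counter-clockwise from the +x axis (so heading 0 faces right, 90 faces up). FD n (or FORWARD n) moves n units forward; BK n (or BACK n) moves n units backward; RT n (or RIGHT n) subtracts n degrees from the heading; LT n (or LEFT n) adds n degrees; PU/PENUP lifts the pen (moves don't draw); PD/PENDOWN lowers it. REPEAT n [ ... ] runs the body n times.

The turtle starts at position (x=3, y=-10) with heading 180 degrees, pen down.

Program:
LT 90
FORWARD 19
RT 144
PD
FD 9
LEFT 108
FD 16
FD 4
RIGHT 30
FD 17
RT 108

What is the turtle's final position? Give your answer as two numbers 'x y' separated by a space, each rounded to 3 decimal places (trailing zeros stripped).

Answer: -29.576 -44.814

Derivation:
Executing turtle program step by step:
Start: pos=(3,-10), heading=180, pen down
LT 90: heading 180 -> 270
FD 19: (3,-10) -> (3,-29) [heading=270, draw]
RT 144: heading 270 -> 126
PD: pen down
FD 9: (3,-29) -> (-2.29,-21.719) [heading=126, draw]
LT 108: heading 126 -> 234
FD 16: (-2.29,-21.719) -> (-11.695,-34.663) [heading=234, draw]
FD 4: (-11.695,-34.663) -> (-14.046,-37.899) [heading=234, draw]
RT 30: heading 234 -> 204
FD 17: (-14.046,-37.899) -> (-29.576,-44.814) [heading=204, draw]
RT 108: heading 204 -> 96
Final: pos=(-29.576,-44.814), heading=96, 5 segment(s) drawn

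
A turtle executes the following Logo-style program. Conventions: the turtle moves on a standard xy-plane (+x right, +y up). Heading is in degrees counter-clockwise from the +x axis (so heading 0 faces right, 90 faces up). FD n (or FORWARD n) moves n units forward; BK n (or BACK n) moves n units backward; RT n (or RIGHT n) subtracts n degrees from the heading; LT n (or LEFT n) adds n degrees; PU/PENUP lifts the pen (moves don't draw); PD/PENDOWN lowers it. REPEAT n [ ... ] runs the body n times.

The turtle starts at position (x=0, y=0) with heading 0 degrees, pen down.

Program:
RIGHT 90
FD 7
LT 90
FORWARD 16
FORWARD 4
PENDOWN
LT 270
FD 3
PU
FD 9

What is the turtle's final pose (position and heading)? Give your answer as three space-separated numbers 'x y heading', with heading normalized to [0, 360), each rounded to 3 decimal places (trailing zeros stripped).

Answer: 20 -19 270

Derivation:
Executing turtle program step by step:
Start: pos=(0,0), heading=0, pen down
RT 90: heading 0 -> 270
FD 7: (0,0) -> (0,-7) [heading=270, draw]
LT 90: heading 270 -> 0
FD 16: (0,-7) -> (16,-7) [heading=0, draw]
FD 4: (16,-7) -> (20,-7) [heading=0, draw]
PD: pen down
LT 270: heading 0 -> 270
FD 3: (20,-7) -> (20,-10) [heading=270, draw]
PU: pen up
FD 9: (20,-10) -> (20,-19) [heading=270, move]
Final: pos=(20,-19), heading=270, 4 segment(s) drawn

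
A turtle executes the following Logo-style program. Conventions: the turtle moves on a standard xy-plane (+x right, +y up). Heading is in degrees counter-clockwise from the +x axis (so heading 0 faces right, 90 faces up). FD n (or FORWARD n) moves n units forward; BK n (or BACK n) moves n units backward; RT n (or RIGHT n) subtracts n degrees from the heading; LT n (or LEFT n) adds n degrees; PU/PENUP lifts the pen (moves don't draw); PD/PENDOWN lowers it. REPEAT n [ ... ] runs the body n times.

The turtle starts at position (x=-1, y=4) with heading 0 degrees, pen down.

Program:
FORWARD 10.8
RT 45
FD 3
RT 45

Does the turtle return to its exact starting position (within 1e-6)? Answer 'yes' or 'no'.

Answer: no

Derivation:
Executing turtle program step by step:
Start: pos=(-1,4), heading=0, pen down
FD 10.8: (-1,4) -> (9.8,4) [heading=0, draw]
RT 45: heading 0 -> 315
FD 3: (9.8,4) -> (11.921,1.879) [heading=315, draw]
RT 45: heading 315 -> 270
Final: pos=(11.921,1.879), heading=270, 2 segment(s) drawn

Start position: (-1, 4)
Final position: (11.921, 1.879)
Distance = 13.094; >= 1e-6 -> NOT closed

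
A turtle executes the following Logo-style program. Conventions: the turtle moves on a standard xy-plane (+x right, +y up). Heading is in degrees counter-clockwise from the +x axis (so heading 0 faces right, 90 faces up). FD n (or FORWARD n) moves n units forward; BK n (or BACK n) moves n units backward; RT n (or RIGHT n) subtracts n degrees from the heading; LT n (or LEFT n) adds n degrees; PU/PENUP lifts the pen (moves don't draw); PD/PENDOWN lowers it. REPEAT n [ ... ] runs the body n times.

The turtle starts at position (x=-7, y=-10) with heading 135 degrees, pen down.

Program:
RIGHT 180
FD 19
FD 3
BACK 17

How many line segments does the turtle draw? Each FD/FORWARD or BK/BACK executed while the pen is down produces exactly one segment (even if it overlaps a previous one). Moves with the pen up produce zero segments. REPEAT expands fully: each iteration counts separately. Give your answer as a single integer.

Answer: 3

Derivation:
Executing turtle program step by step:
Start: pos=(-7,-10), heading=135, pen down
RT 180: heading 135 -> 315
FD 19: (-7,-10) -> (6.435,-23.435) [heading=315, draw]
FD 3: (6.435,-23.435) -> (8.556,-25.556) [heading=315, draw]
BK 17: (8.556,-25.556) -> (-3.464,-13.536) [heading=315, draw]
Final: pos=(-3.464,-13.536), heading=315, 3 segment(s) drawn
Segments drawn: 3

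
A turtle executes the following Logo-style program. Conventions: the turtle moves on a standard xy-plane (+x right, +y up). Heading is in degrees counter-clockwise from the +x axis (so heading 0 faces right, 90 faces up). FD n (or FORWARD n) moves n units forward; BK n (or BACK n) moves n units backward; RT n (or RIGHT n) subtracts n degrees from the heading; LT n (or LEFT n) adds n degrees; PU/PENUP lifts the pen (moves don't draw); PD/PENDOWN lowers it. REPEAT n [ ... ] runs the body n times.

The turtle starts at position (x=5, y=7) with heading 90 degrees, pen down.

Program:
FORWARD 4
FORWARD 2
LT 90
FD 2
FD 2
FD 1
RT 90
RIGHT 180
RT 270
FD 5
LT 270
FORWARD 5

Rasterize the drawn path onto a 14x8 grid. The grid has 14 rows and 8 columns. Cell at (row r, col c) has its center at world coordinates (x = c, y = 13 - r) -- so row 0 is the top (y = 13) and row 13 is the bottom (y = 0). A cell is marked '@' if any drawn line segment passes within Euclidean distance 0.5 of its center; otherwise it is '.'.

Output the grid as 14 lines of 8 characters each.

Segment 0: (5,7) -> (5,11)
Segment 1: (5,11) -> (5,13)
Segment 2: (5,13) -> (3,13)
Segment 3: (3,13) -> (1,13)
Segment 4: (1,13) -> (0,13)
Segment 5: (0,13) -> (5,13)
Segment 6: (5,13) -> (5,8)

Answer: @@@@@@..
.....@..
.....@..
.....@..
.....@..
.....@..
.....@..
........
........
........
........
........
........
........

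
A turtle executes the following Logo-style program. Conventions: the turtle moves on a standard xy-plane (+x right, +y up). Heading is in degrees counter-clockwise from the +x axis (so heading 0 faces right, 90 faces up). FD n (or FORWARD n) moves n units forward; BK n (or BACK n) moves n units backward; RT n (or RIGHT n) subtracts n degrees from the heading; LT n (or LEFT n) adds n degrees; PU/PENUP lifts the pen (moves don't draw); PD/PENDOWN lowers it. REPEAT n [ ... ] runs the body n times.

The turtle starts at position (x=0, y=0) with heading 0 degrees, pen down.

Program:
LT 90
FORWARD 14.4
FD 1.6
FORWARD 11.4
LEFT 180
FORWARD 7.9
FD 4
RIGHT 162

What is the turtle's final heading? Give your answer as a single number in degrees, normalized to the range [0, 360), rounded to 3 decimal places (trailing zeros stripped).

Answer: 108

Derivation:
Executing turtle program step by step:
Start: pos=(0,0), heading=0, pen down
LT 90: heading 0 -> 90
FD 14.4: (0,0) -> (0,14.4) [heading=90, draw]
FD 1.6: (0,14.4) -> (0,16) [heading=90, draw]
FD 11.4: (0,16) -> (0,27.4) [heading=90, draw]
LT 180: heading 90 -> 270
FD 7.9: (0,27.4) -> (0,19.5) [heading=270, draw]
FD 4: (0,19.5) -> (0,15.5) [heading=270, draw]
RT 162: heading 270 -> 108
Final: pos=(0,15.5), heading=108, 5 segment(s) drawn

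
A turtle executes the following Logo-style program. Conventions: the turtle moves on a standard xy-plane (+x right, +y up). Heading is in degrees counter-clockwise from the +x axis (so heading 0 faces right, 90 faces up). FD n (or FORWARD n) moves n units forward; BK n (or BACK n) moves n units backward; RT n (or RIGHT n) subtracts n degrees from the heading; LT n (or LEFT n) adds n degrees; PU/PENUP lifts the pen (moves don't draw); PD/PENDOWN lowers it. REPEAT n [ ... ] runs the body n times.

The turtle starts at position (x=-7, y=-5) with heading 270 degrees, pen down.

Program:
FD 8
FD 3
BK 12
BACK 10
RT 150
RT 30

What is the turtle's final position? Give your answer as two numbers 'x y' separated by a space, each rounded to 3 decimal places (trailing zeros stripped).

Executing turtle program step by step:
Start: pos=(-7,-5), heading=270, pen down
FD 8: (-7,-5) -> (-7,-13) [heading=270, draw]
FD 3: (-7,-13) -> (-7,-16) [heading=270, draw]
BK 12: (-7,-16) -> (-7,-4) [heading=270, draw]
BK 10: (-7,-4) -> (-7,6) [heading=270, draw]
RT 150: heading 270 -> 120
RT 30: heading 120 -> 90
Final: pos=(-7,6), heading=90, 4 segment(s) drawn

Answer: -7 6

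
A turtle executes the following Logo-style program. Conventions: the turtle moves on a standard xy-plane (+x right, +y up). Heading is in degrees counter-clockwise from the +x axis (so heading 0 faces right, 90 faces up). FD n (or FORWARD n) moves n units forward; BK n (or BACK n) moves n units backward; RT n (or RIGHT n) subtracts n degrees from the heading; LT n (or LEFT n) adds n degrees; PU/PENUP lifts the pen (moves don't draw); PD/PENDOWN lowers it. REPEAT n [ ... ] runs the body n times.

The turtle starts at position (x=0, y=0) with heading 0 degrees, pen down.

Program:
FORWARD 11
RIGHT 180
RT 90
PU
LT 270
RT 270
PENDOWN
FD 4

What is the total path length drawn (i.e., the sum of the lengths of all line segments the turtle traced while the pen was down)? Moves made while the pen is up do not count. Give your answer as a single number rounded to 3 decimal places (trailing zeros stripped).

Answer: 15

Derivation:
Executing turtle program step by step:
Start: pos=(0,0), heading=0, pen down
FD 11: (0,0) -> (11,0) [heading=0, draw]
RT 180: heading 0 -> 180
RT 90: heading 180 -> 90
PU: pen up
LT 270: heading 90 -> 0
RT 270: heading 0 -> 90
PD: pen down
FD 4: (11,0) -> (11,4) [heading=90, draw]
Final: pos=(11,4), heading=90, 2 segment(s) drawn

Segment lengths:
  seg 1: (0,0) -> (11,0), length = 11
  seg 2: (11,0) -> (11,4), length = 4
Total = 15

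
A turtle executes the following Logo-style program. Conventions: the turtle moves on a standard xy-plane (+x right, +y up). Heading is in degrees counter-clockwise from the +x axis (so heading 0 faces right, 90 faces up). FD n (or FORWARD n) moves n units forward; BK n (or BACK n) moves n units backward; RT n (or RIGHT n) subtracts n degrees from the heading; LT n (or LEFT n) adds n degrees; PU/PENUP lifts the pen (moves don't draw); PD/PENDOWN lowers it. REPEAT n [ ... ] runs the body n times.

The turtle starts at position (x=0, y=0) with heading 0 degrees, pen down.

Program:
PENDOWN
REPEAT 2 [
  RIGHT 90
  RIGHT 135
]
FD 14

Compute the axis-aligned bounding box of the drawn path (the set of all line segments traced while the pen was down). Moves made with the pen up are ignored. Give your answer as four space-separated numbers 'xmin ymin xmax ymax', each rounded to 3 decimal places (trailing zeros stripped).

Executing turtle program step by step:
Start: pos=(0,0), heading=0, pen down
PD: pen down
REPEAT 2 [
  -- iteration 1/2 --
  RT 90: heading 0 -> 270
  RT 135: heading 270 -> 135
  -- iteration 2/2 --
  RT 90: heading 135 -> 45
  RT 135: heading 45 -> 270
]
FD 14: (0,0) -> (0,-14) [heading=270, draw]
Final: pos=(0,-14), heading=270, 1 segment(s) drawn

Segment endpoints: x in {0, 0}, y in {-14, 0}
xmin=0, ymin=-14, xmax=0, ymax=0

Answer: 0 -14 0 0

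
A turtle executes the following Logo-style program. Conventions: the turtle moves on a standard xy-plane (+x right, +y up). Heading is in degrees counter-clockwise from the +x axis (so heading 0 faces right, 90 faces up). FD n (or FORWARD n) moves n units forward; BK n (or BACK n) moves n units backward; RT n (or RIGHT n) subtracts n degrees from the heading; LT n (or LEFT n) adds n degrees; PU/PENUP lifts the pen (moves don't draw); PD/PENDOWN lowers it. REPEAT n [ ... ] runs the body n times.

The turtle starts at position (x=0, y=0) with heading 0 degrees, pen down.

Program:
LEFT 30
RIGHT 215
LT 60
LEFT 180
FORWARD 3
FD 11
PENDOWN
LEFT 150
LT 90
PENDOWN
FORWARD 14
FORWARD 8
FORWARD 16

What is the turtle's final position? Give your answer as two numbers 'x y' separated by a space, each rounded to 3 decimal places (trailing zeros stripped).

Answer: 24.09 -22.972

Derivation:
Executing turtle program step by step:
Start: pos=(0,0), heading=0, pen down
LT 30: heading 0 -> 30
RT 215: heading 30 -> 175
LT 60: heading 175 -> 235
LT 180: heading 235 -> 55
FD 3: (0,0) -> (1.721,2.457) [heading=55, draw]
FD 11: (1.721,2.457) -> (8.03,11.468) [heading=55, draw]
PD: pen down
LT 150: heading 55 -> 205
LT 90: heading 205 -> 295
PD: pen down
FD 14: (8.03,11.468) -> (13.947,-1.22) [heading=295, draw]
FD 8: (13.947,-1.22) -> (17.328,-8.471) [heading=295, draw]
FD 16: (17.328,-8.471) -> (24.09,-22.972) [heading=295, draw]
Final: pos=(24.09,-22.972), heading=295, 5 segment(s) drawn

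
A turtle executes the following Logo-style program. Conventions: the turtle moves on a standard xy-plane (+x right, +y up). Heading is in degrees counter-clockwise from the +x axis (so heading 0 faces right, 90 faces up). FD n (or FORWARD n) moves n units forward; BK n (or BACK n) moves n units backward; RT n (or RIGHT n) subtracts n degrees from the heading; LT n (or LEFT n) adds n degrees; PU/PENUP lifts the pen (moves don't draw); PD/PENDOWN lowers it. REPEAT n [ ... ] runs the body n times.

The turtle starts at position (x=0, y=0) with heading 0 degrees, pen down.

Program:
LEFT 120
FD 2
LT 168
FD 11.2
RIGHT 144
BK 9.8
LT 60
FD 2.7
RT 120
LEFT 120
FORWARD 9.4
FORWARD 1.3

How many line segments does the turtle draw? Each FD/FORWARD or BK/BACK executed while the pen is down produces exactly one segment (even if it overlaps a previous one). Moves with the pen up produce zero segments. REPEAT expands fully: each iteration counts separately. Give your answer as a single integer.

Answer: 6

Derivation:
Executing turtle program step by step:
Start: pos=(0,0), heading=0, pen down
LT 120: heading 0 -> 120
FD 2: (0,0) -> (-1,1.732) [heading=120, draw]
LT 168: heading 120 -> 288
FD 11.2: (-1,1.732) -> (2.461,-8.92) [heading=288, draw]
RT 144: heading 288 -> 144
BK 9.8: (2.461,-8.92) -> (10.389,-14.68) [heading=144, draw]
LT 60: heading 144 -> 204
FD 2.7: (10.389,-14.68) -> (7.923,-15.778) [heading=204, draw]
RT 120: heading 204 -> 84
LT 120: heading 84 -> 204
FD 9.4: (7.923,-15.778) -> (-0.665,-19.602) [heading=204, draw]
FD 1.3: (-0.665,-19.602) -> (-1.852,-20.13) [heading=204, draw]
Final: pos=(-1.852,-20.13), heading=204, 6 segment(s) drawn
Segments drawn: 6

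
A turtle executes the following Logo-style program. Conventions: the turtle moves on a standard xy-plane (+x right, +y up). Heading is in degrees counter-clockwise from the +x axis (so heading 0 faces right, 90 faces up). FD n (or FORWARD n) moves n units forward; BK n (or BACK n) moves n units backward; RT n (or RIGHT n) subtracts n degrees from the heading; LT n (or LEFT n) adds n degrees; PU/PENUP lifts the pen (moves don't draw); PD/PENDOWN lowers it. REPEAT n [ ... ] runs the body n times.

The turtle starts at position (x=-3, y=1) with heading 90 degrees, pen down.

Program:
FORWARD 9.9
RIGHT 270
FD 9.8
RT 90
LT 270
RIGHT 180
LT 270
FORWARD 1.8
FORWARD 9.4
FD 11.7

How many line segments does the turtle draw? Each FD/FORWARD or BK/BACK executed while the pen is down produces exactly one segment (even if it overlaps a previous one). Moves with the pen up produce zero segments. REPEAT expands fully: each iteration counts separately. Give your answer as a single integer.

Executing turtle program step by step:
Start: pos=(-3,1), heading=90, pen down
FD 9.9: (-3,1) -> (-3,10.9) [heading=90, draw]
RT 270: heading 90 -> 180
FD 9.8: (-3,10.9) -> (-12.8,10.9) [heading=180, draw]
RT 90: heading 180 -> 90
LT 270: heading 90 -> 0
RT 180: heading 0 -> 180
LT 270: heading 180 -> 90
FD 1.8: (-12.8,10.9) -> (-12.8,12.7) [heading=90, draw]
FD 9.4: (-12.8,12.7) -> (-12.8,22.1) [heading=90, draw]
FD 11.7: (-12.8,22.1) -> (-12.8,33.8) [heading=90, draw]
Final: pos=(-12.8,33.8), heading=90, 5 segment(s) drawn
Segments drawn: 5

Answer: 5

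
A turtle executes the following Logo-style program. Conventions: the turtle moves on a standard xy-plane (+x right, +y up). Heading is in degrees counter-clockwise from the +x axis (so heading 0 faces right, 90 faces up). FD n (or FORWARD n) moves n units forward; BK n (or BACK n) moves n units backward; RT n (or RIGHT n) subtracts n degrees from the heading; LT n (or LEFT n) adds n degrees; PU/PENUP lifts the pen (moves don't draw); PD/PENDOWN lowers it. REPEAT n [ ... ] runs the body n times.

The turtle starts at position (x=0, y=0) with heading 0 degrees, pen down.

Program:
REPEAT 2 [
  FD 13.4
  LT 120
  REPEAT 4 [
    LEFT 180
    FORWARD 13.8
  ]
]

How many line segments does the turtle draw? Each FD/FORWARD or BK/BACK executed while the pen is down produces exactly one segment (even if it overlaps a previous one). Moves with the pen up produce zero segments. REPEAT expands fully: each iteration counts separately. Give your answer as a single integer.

Executing turtle program step by step:
Start: pos=(0,0), heading=0, pen down
REPEAT 2 [
  -- iteration 1/2 --
  FD 13.4: (0,0) -> (13.4,0) [heading=0, draw]
  LT 120: heading 0 -> 120
  REPEAT 4 [
    -- iteration 1/4 --
    LT 180: heading 120 -> 300
    FD 13.8: (13.4,0) -> (20.3,-11.951) [heading=300, draw]
    -- iteration 2/4 --
    LT 180: heading 300 -> 120
    FD 13.8: (20.3,-11.951) -> (13.4,0) [heading=120, draw]
    -- iteration 3/4 --
    LT 180: heading 120 -> 300
    FD 13.8: (13.4,0) -> (20.3,-11.951) [heading=300, draw]
    -- iteration 4/4 --
    LT 180: heading 300 -> 120
    FD 13.8: (20.3,-11.951) -> (13.4,0) [heading=120, draw]
  ]
  -- iteration 2/2 --
  FD 13.4: (13.4,0) -> (6.7,11.605) [heading=120, draw]
  LT 120: heading 120 -> 240
  REPEAT 4 [
    -- iteration 1/4 --
    LT 180: heading 240 -> 60
    FD 13.8: (6.7,11.605) -> (13.6,23.556) [heading=60, draw]
    -- iteration 2/4 --
    LT 180: heading 60 -> 240
    FD 13.8: (13.6,23.556) -> (6.7,11.605) [heading=240, draw]
    -- iteration 3/4 --
    LT 180: heading 240 -> 60
    FD 13.8: (6.7,11.605) -> (13.6,23.556) [heading=60, draw]
    -- iteration 4/4 --
    LT 180: heading 60 -> 240
    FD 13.8: (13.6,23.556) -> (6.7,11.605) [heading=240, draw]
  ]
]
Final: pos=(6.7,11.605), heading=240, 10 segment(s) drawn
Segments drawn: 10

Answer: 10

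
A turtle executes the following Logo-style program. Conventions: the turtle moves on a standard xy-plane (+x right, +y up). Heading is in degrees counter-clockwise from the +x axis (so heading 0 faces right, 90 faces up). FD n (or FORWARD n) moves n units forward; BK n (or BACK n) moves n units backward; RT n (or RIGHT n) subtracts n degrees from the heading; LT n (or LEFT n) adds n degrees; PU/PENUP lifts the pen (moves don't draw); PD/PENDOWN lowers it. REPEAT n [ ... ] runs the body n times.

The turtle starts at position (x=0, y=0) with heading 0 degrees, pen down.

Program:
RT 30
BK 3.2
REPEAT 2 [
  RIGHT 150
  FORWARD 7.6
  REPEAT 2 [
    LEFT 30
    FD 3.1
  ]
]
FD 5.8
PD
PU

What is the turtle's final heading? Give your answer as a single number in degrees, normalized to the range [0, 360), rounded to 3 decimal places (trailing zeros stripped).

Executing turtle program step by step:
Start: pos=(0,0), heading=0, pen down
RT 30: heading 0 -> 330
BK 3.2: (0,0) -> (-2.771,1.6) [heading=330, draw]
REPEAT 2 [
  -- iteration 1/2 --
  RT 150: heading 330 -> 180
  FD 7.6: (-2.771,1.6) -> (-10.371,1.6) [heading=180, draw]
  REPEAT 2 [
    -- iteration 1/2 --
    LT 30: heading 180 -> 210
    FD 3.1: (-10.371,1.6) -> (-13.056,0.05) [heading=210, draw]
    -- iteration 2/2 --
    LT 30: heading 210 -> 240
    FD 3.1: (-13.056,0.05) -> (-14.606,-2.635) [heading=240, draw]
  ]
  -- iteration 2/2 --
  RT 150: heading 240 -> 90
  FD 7.6: (-14.606,-2.635) -> (-14.606,4.965) [heading=90, draw]
  REPEAT 2 [
    -- iteration 1/2 --
    LT 30: heading 90 -> 120
    FD 3.1: (-14.606,4.965) -> (-16.156,7.65) [heading=120, draw]
    -- iteration 2/2 --
    LT 30: heading 120 -> 150
    FD 3.1: (-16.156,7.65) -> (-18.841,9.2) [heading=150, draw]
  ]
]
FD 5.8: (-18.841,9.2) -> (-23.864,12.1) [heading=150, draw]
PD: pen down
PU: pen up
Final: pos=(-23.864,12.1), heading=150, 8 segment(s) drawn

Answer: 150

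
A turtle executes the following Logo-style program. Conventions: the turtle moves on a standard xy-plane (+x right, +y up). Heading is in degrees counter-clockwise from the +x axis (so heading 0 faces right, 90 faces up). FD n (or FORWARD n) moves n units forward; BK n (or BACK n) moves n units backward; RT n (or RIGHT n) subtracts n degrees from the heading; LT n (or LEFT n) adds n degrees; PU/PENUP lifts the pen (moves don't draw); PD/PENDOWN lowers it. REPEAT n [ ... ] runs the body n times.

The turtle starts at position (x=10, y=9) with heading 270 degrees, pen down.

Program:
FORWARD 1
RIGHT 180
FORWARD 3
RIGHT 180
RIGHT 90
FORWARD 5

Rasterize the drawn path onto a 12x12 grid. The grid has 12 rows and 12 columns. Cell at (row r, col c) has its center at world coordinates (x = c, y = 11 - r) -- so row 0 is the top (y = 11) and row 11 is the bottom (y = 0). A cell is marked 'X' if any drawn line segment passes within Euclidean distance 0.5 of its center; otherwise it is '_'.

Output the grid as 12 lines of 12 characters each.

Segment 0: (10,9) -> (10,8)
Segment 1: (10,8) -> (10,11)
Segment 2: (10,11) -> (5,11)

Answer: _____XXXXXX_
__________X_
__________X_
__________X_
____________
____________
____________
____________
____________
____________
____________
____________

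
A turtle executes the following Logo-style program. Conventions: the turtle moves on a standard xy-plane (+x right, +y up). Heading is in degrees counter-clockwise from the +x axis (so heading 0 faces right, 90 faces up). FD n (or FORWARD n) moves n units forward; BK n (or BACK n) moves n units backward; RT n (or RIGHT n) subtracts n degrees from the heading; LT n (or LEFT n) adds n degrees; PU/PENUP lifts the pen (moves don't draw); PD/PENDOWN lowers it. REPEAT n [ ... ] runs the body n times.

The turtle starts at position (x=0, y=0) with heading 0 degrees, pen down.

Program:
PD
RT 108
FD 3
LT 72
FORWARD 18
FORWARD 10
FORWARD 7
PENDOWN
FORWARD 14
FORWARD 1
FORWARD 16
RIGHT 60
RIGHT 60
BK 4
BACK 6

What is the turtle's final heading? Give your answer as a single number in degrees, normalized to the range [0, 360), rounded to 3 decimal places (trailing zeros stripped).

Executing turtle program step by step:
Start: pos=(0,0), heading=0, pen down
PD: pen down
RT 108: heading 0 -> 252
FD 3: (0,0) -> (-0.927,-2.853) [heading=252, draw]
LT 72: heading 252 -> 324
FD 18: (-0.927,-2.853) -> (13.635,-13.433) [heading=324, draw]
FD 10: (13.635,-13.433) -> (21.725,-19.311) [heading=324, draw]
FD 7: (21.725,-19.311) -> (27.389,-23.426) [heading=324, draw]
PD: pen down
FD 14: (27.389,-23.426) -> (38.715,-31.655) [heading=324, draw]
FD 1: (38.715,-31.655) -> (39.524,-32.242) [heading=324, draw]
FD 16: (39.524,-32.242) -> (52.468,-41.647) [heading=324, draw]
RT 60: heading 324 -> 264
RT 60: heading 264 -> 204
BK 4: (52.468,-41.647) -> (56.122,-40.02) [heading=204, draw]
BK 6: (56.122,-40.02) -> (61.604,-37.58) [heading=204, draw]
Final: pos=(61.604,-37.58), heading=204, 9 segment(s) drawn

Answer: 204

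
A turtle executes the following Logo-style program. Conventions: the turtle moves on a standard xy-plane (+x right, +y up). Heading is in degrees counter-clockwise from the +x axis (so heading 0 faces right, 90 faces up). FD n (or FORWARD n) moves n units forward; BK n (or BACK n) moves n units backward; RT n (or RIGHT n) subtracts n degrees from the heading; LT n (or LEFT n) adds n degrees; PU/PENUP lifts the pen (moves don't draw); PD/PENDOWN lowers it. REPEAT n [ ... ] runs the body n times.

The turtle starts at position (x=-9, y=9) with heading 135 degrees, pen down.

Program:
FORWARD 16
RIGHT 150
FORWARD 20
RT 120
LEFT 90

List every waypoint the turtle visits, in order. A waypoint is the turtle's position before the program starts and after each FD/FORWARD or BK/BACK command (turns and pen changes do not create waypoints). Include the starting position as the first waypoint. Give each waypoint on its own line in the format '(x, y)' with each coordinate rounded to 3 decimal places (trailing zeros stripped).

Answer: (-9, 9)
(-20.314, 20.314)
(-0.995, 15.137)

Derivation:
Executing turtle program step by step:
Start: pos=(-9,9), heading=135, pen down
FD 16: (-9,9) -> (-20.314,20.314) [heading=135, draw]
RT 150: heading 135 -> 345
FD 20: (-20.314,20.314) -> (-0.995,15.137) [heading=345, draw]
RT 120: heading 345 -> 225
LT 90: heading 225 -> 315
Final: pos=(-0.995,15.137), heading=315, 2 segment(s) drawn
Waypoints (3 total):
(-9, 9)
(-20.314, 20.314)
(-0.995, 15.137)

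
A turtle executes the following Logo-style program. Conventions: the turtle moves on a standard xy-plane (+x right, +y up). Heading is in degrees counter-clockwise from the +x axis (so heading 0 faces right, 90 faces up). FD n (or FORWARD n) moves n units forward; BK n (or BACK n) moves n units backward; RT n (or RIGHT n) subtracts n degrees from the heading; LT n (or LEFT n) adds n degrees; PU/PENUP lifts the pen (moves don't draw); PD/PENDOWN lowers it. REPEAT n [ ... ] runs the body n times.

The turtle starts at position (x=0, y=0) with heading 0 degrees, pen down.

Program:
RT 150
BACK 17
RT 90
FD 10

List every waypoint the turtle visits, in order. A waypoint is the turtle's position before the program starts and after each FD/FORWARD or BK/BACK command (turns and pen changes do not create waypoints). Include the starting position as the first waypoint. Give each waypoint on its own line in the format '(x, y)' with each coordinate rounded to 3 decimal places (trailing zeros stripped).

Executing turtle program step by step:
Start: pos=(0,0), heading=0, pen down
RT 150: heading 0 -> 210
BK 17: (0,0) -> (14.722,8.5) [heading=210, draw]
RT 90: heading 210 -> 120
FD 10: (14.722,8.5) -> (9.722,17.16) [heading=120, draw]
Final: pos=(9.722,17.16), heading=120, 2 segment(s) drawn
Waypoints (3 total):
(0, 0)
(14.722, 8.5)
(9.722, 17.16)

Answer: (0, 0)
(14.722, 8.5)
(9.722, 17.16)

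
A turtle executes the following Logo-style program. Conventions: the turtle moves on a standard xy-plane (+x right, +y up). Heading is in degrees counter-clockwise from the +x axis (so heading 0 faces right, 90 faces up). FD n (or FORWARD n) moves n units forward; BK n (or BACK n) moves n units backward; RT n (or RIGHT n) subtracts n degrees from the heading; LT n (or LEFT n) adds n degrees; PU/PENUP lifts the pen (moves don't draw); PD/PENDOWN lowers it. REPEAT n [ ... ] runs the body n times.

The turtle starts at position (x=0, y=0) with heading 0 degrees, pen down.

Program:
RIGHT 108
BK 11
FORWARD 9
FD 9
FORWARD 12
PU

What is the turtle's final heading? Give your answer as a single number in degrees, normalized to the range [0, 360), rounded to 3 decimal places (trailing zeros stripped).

Executing turtle program step by step:
Start: pos=(0,0), heading=0, pen down
RT 108: heading 0 -> 252
BK 11: (0,0) -> (3.399,10.462) [heading=252, draw]
FD 9: (3.399,10.462) -> (0.618,1.902) [heading=252, draw]
FD 9: (0.618,1.902) -> (-2.163,-6.657) [heading=252, draw]
FD 12: (-2.163,-6.657) -> (-5.871,-18.07) [heading=252, draw]
PU: pen up
Final: pos=(-5.871,-18.07), heading=252, 4 segment(s) drawn

Answer: 252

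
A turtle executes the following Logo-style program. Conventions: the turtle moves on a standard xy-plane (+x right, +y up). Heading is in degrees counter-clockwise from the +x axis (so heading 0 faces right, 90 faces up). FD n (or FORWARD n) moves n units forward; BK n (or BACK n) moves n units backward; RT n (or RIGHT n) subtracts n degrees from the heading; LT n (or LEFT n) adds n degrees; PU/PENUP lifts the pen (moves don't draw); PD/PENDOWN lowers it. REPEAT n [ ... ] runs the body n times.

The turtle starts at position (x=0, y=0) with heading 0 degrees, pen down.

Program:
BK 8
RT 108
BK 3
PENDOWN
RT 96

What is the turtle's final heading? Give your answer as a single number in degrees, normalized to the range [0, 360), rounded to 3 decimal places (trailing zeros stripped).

Answer: 156

Derivation:
Executing turtle program step by step:
Start: pos=(0,0), heading=0, pen down
BK 8: (0,0) -> (-8,0) [heading=0, draw]
RT 108: heading 0 -> 252
BK 3: (-8,0) -> (-7.073,2.853) [heading=252, draw]
PD: pen down
RT 96: heading 252 -> 156
Final: pos=(-7.073,2.853), heading=156, 2 segment(s) drawn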